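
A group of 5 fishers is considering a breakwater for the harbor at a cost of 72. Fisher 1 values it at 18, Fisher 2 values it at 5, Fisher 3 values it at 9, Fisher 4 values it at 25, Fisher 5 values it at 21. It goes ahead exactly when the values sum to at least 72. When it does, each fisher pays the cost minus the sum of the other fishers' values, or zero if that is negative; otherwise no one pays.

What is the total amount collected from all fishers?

49

Total value 78 ≥ cost 72, so it is built.
Fisher 1: others sum to 60; max(0, 72 - 60) = 12.
Fisher 2: others sum to 73; max(0, 72 - 73) = 0.
Fisher 3: others sum to 69; max(0, 72 - 69) = 3.
Fisher 4: others sum to 53; max(0, 72 - 53) = 19.
Fisher 5: others sum to 57; max(0, 72 - 57) = 15.
Total collected = 12 + 0 + 3 + 19 + 15 = 49.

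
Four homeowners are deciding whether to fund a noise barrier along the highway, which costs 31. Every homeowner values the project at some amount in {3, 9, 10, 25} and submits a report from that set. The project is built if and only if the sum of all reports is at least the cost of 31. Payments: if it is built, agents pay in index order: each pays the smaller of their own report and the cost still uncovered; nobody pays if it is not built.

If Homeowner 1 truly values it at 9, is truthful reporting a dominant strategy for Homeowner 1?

No

Consider the case where Homeowner 2 reports 3, Homeowner 3 reports 3 and Homeowner 4 reports 25.
Truthful report 9: project built, pays 9, utility 9 - 9 = 0.
Report 3 instead: project built, pays 3, utility 9 - 3 = 6.
Since 6 > 0, reporting 3 is strictly better here, so truthful reporting is not dominant.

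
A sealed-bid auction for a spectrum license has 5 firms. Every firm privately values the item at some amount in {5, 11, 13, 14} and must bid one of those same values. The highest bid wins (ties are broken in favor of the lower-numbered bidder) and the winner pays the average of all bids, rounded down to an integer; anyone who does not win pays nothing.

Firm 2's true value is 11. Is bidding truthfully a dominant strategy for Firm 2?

Consider the case where Firm 1 bids 5, Firm 3 bids 5, Firm 4 bids 5 and Firm 5 bids 13.
Truthful bid 11: loses, pays 0, utility 0.
Bid 13 instead: wins, pays 8, utility 11 - 8 = 3.
Since 3 > 0, bidding 13 is strictly better here, so truthful bidding is not dominant.

No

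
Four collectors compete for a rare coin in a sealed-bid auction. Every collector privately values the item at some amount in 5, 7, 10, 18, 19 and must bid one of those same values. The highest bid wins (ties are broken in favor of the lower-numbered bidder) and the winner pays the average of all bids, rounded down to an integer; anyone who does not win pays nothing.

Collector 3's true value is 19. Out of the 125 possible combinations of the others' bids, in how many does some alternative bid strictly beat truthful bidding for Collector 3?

Others bid (5, 5, 5): truth gives 11; bid 7 gives 14 > 11. Violating.
Others bid (5, 5, 7): truth gives 10; bid 7 gives 13 > 10. Violating.
Others bid (5, 5, 10): truth gives 10; bid 10 gives 12 > 10. Violating.
Others bid (5, 7, 5): truth gives 10; bid 10 gives 13 > 10. Violating.
Others bid (5, 5, 18): truth gives 8; no alternative beats it.
Others bid (5, 5, 19): truth gives 7; no alternative beats it.
(Checking all 125 profiles: 17 have a profitable deviation, 108 do not.)

17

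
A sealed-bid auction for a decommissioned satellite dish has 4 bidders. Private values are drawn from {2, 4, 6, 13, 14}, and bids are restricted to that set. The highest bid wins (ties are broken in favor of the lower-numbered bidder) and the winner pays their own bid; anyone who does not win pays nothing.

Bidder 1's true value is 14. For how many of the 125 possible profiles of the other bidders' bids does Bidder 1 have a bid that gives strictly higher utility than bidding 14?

64

Others bid (2, 2, 2): truth gives 0; bid 2 gives 12 > 0. Violating.
Others bid (2, 2, 4): truth gives 0; bid 4 gives 10 > 0. Violating.
Others bid (2, 2, 6): truth gives 0; bid 6 gives 8 > 0. Violating.
Others bid (2, 2, 13): truth gives 0; bid 13 gives 1 > 0. Violating.
Others bid (2, 2, 14): truth gives 0; no alternative beats it.
Others bid (2, 4, 14): truth gives 0; no alternative beats it.
(Checking all 125 profiles: 64 have a profitable deviation, 61 do not.)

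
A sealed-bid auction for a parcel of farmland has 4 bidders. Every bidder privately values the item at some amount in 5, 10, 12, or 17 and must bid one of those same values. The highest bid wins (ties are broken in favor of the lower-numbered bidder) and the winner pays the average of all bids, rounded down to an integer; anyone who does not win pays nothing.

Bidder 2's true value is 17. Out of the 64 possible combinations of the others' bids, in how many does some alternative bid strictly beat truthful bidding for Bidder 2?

Others bid (5, 5, 5): truth gives 9; bid 10 gives 11 > 9. Violating.
Others bid (5, 5, 10): truth gives 8; bid 10 gives 10 > 8. Violating.
Others bid (5, 5, 12): truth gives 8; bid 12 gives 9 > 8. Violating.
Others bid (5, 10, 5): truth gives 8; bid 10 gives 10 > 8. Violating.
Others bid (5, 5, 17): truth gives 6; no alternative beats it.
Others bid (5, 10, 17): truth gives 5; no alternative beats it.
(Checking all 64 profiles: 18 have a profitable deviation, 46 do not.)

18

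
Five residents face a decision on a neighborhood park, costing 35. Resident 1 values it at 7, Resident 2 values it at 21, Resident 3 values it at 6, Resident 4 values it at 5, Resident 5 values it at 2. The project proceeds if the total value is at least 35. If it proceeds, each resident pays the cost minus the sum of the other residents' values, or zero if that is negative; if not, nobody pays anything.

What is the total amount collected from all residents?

16

Total value 41 ≥ cost 35, so it is built.
Resident 1: others sum to 34; max(0, 35 - 34) = 1.
Resident 2: others sum to 20; max(0, 35 - 20) = 15.
Resident 3: others sum to 35; max(0, 35 - 35) = 0.
Resident 4: others sum to 36; max(0, 35 - 36) = 0.
Resident 5: others sum to 39; max(0, 35 - 39) = 0.
Total collected = 1 + 15 + 0 + 0 + 0 = 16.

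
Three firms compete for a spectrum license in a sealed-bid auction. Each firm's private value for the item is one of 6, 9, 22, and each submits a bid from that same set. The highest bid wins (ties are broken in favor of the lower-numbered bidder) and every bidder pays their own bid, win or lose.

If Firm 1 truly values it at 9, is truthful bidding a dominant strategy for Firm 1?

No

Consider the case where Firm 2 bids 6 and Firm 3 bids 6.
Truthful bid 9: wins, pays 9, utility 9 - 9 = 0.
Bid 6 instead: wins, pays 6, utility 9 - 6 = 3.
Since 3 > 0, bidding 6 is strictly better here, so truthful bidding is not dominant.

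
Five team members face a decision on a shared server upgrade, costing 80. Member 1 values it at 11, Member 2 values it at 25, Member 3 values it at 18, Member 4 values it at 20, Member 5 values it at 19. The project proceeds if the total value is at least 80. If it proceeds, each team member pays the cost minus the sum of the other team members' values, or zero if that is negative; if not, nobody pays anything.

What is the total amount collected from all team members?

30

Total value 93 ≥ cost 80, so it is built.
Member 1: others sum to 82; max(0, 80 - 82) = 0.
Member 2: others sum to 68; max(0, 80 - 68) = 12.
Member 3: others sum to 75; max(0, 80 - 75) = 5.
Member 4: others sum to 73; max(0, 80 - 73) = 7.
Member 5: others sum to 74; max(0, 80 - 74) = 6.
Total collected = 0 + 12 + 5 + 7 + 6 = 30.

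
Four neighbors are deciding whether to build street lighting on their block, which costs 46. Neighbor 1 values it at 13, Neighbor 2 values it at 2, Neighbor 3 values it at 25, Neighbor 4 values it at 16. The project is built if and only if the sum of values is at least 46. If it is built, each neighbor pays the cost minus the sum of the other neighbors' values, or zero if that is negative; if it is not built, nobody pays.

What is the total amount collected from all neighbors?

24

Total value 56 ≥ cost 46, so it is built.
Neighbor 1: others sum to 43; max(0, 46 - 43) = 3.
Neighbor 2: others sum to 54; max(0, 46 - 54) = 0.
Neighbor 3: others sum to 31; max(0, 46 - 31) = 15.
Neighbor 4: others sum to 40; max(0, 46 - 40) = 6.
Total collected = 3 + 0 + 15 + 6 = 24.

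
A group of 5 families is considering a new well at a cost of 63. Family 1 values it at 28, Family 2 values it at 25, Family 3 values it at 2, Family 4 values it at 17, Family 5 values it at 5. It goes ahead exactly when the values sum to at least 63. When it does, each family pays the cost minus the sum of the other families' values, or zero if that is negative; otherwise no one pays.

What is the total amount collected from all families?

Total value 77 ≥ cost 63, so it is built.
Family 1: others sum to 49; max(0, 63 - 49) = 14.
Family 2: others sum to 52; max(0, 63 - 52) = 11.
Family 3: others sum to 75; max(0, 63 - 75) = 0.
Family 4: others sum to 60; max(0, 63 - 60) = 3.
Family 5: others sum to 72; max(0, 63 - 72) = 0.
Total collected = 14 + 11 + 0 + 3 + 0 = 28.

28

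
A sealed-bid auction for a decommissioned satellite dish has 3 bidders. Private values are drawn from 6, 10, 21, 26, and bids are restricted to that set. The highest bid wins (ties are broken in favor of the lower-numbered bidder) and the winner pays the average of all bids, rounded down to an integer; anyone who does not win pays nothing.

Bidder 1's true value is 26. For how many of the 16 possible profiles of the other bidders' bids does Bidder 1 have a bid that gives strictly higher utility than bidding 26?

Others bid (6, 6): truth gives 14; bid 6 gives 20 > 14. Violating.
Others bid (6, 10): truth gives 12; bid 10 gives 18 > 12. Violating.
Others bid (6, 21): truth gives 9; bid 21 gives 10 > 9. Violating.
Others bid (10, 6): truth gives 12; bid 10 gives 18 > 12. Violating.
Others bid (6, 26): truth gives 7; no alternative beats it.
Others bid (10, 26): truth gives 6; no alternative beats it.
(Checking all 16 profiles: 9 have a profitable deviation, 7 do not.)

9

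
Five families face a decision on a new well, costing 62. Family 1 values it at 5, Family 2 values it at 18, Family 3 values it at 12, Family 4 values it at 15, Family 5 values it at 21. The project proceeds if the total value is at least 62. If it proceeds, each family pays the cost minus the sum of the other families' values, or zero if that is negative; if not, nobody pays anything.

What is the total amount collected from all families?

30

Total value 71 ≥ cost 62, so it is built.
Family 1: others sum to 66; max(0, 62 - 66) = 0.
Family 2: others sum to 53; max(0, 62 - 53) = 9.
Family 3: others sum to 59; max(0, 62 - 59) = 3.
Family 4: others sum to 56; max(0, 62 - 56) = 6.
Family 5: others sum to 50; max(0, 62 - 50) = 12.
Total collected = 0 + 9 + 3 + 6 + 12 = 30.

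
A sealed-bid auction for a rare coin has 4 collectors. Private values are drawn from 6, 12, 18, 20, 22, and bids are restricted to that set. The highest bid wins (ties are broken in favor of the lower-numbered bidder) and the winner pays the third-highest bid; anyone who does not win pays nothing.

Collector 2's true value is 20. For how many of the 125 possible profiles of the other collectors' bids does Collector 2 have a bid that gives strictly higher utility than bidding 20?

27

Others bid (6, 6, 22): truth gives 0; bid 22 gives 14 > 0. Violating.
Others bid (6, 12, 22): truth gives 0; bid 22 gives 8 > 0. Violating.
Others bid (6, 18, 22): truth gives 0; bid 22 gives 2 > 0. Violating.
Others bid (6, 22, 6): truth gives 0; bid 22 gives 14 > 0. Violating.
Others bid (6, 6, 6): truth gives 14; no alternative beats it.
Others bid (6, 6, 12): truth gives 14; no alternative beats it.
(Checking all 125 profiles: 27 have a profitable deviation, 98 do not.)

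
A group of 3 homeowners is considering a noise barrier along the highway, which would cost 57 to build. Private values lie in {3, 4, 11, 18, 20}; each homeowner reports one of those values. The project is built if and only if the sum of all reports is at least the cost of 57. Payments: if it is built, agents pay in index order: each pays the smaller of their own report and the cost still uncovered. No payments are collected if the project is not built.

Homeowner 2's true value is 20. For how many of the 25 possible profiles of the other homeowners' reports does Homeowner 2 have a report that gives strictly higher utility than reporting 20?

Others report (20, 20): truth gives 0; report 18 gives 2 > 0. Violating.
Others report (3, 3): truth gives 0; no alternative beats it.
Others report (3, 4): truth gives 0; no alternative beats it.
(Checking all 25 profiles: 1 has a profitable deviation, 24 do not.)

1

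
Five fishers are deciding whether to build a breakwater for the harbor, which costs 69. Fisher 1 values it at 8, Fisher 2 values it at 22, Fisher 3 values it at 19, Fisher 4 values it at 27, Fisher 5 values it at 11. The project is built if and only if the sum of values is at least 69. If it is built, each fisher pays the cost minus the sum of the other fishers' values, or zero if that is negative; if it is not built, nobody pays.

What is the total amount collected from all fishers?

Total value 87 ≥ cost 69, so it is built.
Fisher 1: others sum to 79; max(0, 69 - 79) = 0.
Fisher 2: others sum to 65; max(0, 69 - 65) = 4.
Fisher 3: others sum to 68; max(0, 69 - 68) = 1.
Fisher 4: others sum to 60; max(0, 69 - 60) = 9.
Fisher 5: others sum to 76; max(0, 69 - 76) = 0.
Total collected = 0 + 4 + 1 + 9 + 0 = 14.

14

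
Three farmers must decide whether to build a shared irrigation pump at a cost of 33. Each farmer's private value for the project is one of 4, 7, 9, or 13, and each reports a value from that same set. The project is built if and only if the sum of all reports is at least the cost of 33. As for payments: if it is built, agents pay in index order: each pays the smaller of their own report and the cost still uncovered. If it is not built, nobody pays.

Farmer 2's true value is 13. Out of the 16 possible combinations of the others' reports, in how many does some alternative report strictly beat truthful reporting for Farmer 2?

1

Others report (13, 13): truth gives 0; report 7 gives 6 > 0. Violating.
Others report (4, 4): truth gives 0; no alternative beats it.
Others report (4, 7): truth gives 0; no alternative beats it.
(Checking all 16 profiles: 1 has a profitable deviation, 15 do not.)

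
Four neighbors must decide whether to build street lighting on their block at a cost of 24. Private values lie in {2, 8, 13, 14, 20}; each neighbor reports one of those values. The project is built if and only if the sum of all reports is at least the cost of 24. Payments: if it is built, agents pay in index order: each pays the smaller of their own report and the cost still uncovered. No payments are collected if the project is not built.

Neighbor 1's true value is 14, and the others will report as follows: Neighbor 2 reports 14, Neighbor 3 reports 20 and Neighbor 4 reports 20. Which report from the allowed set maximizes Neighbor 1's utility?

2

Report 2: project built, pays 2, utility 14 - 2 = 12.
Report 8: project built, pays 8, utility 14 - 8 = 6.
Report 13: project built, pays 13, utility 14 - 13 = 1.
Report 14: project built, pays 14, utility 14 - 14 = 0.
Report 20: project built, pays 20, utility 14 - 20 = -6.
The best choice is 2 with utility 12.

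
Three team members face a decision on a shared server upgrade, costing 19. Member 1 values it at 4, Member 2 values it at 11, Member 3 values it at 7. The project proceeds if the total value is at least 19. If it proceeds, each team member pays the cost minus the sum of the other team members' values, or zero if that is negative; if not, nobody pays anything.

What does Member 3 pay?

4

Total value 22 ≥ cost 19, so the project is built.
The other team members' values sum to 15.
Cost minus that sum is 19 - 15 = 4.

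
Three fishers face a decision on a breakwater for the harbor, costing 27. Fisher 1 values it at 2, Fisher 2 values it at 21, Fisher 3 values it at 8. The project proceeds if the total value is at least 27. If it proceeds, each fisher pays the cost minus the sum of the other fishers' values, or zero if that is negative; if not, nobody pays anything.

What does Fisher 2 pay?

17

Total value 31 ≥ cost 27, so the project is built.
The other fishers' values sum to 10.
Cost minus that sum is 27 - 10 = 17.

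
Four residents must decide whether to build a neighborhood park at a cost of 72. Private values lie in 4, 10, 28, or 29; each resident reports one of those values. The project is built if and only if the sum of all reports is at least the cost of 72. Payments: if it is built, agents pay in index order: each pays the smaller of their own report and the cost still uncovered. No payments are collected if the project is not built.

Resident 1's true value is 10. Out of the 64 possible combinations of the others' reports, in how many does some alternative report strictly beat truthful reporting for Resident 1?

11

Others report (10, 29, 29): truth gives 0; report 4 gives 6 > 0. Violating.
Others report (28, 28, 28): truth gives 0; report 4 gives 6 > 0. Violating.
Others report (28, 28, 29): truth gives 0; report 4 gives 6 > 0. Violating.
Others report (28, 29, 28): truth gives 0; report 4 gives 6 > 0. Violating.
Others report (4, 4, 4): truth gives 0; no alternative beats it.
Others report (4, 4, 10): truth gives 0; no alternative beats it.
(Checking all 64 profiles: 11 have a profitable deviation, 53 do not.)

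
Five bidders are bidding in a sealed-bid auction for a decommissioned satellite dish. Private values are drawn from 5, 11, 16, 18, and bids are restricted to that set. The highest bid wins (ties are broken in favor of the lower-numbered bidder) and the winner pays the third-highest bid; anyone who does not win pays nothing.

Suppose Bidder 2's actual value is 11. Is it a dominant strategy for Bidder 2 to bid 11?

Consider the case where Bidder 1 bids 5, Bidder 3 bids 5, Bidder 4 bids 5 and Bidder 5 bids 16.
Truthful bid 11: loses, pays 0, utility 0.
Bid 16 instead: wins, pays 5, utility 11 - 5 = 6.
Since 6 > 0, bidding 16 is strictly better here, so truthful bidding is not dominant.

No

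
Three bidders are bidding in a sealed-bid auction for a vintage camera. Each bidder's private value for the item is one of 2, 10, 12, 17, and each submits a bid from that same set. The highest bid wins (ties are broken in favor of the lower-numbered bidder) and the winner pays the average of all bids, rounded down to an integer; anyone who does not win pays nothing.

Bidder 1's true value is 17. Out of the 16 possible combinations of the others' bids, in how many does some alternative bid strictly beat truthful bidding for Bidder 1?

Others bid (2, 2): truth gives 10; bid 2 gives 15 > 10. Violating.
Others bid (2, 10): truth gives 8; bid 10 gives 10 > 8. Violating.
Others bid (2, 12): truth gives 7; bid 12 gives 9 > 7. Violating.
Others bid (10, 2): truth gives 8; bid 10 gives 10 > 8. Violating.
Others bid (2, 17): truth gives 5; no alternative beats it.
Others bid (10, 17): truth gives 3; no alternative beats it.
(Checking all 16 profiles: 9 have a profitable deviation, 7 do not.)

9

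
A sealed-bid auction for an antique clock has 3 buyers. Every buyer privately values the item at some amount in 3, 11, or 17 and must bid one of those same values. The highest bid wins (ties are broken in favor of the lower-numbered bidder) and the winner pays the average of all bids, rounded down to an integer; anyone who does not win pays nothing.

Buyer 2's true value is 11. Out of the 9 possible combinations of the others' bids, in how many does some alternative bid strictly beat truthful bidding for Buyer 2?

1

Others bid (11, 3): truth gives 0; bid 17 gives 1 > 0. Violating.
Others bid (3, 3): truth gives 6; no alternative beats it.
Others bid (3, 11): truth gives 3; no alternative beats it.
(Checking all 9 profiles: 1 has a profitable deviation, 8 do not.)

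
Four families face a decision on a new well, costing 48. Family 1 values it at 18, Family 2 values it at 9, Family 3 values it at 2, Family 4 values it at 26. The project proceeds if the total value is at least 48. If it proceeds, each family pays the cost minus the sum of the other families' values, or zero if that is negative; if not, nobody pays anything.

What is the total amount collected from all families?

Total value 55 ≥ cost 48, so it is built.
Family 1: others sum to 37; max(0, 48 - 37) = 11.
Family 2: others sum to 46; max(0, 48 - 46) = 2.
Family 3: others sum to 53; max(0, 48 - 53) = 0.
Family 4: others sum to 29; max(0, 48 - 29) = 19.
Total collected = 11 + 2 + 0 + 19 = 32.

32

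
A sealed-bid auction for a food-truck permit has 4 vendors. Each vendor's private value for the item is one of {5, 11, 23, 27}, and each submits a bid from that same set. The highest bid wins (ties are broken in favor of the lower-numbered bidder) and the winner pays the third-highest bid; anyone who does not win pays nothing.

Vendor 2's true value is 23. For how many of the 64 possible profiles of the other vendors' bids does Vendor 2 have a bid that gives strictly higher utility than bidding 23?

Others bid (5, 5, 27): truth gives 0; bid 27 gives 18 > 0. Violating.
Others bid (5, 11, 27): truth gives 0; bid 27 gives 12 > 0. Violating.
Others bid (5, 27, 5): truth gives 0; bid 27 gives 18 > 0. Violating.
Others bid (5, 27, 11): truth gives 0; bid 27 gives 12 > 0. Violating.
Others bid (5, 5, 5): truth gives 18; no alternative beats it.
Others bid (5, 5, 11): truth gives 18; no alternative beats it.
(Checking all 64 profiles: 12 have a profitable deviation, 52 do not.)

12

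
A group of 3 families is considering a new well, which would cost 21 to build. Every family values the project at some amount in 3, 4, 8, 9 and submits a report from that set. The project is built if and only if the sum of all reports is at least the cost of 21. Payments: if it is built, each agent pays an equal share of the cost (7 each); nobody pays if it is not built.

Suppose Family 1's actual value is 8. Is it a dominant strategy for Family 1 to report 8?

Consider the case where Family 2 reports 3 and Family 3 reports 9.
Truthful report 8: project not built, utility 0.
Report 9 instead: project built, pays 7, utility 8 - 7 = 1.
Since 1 > 0, reporting 9 is strictly better here, so truthful reporting is not dominant.

No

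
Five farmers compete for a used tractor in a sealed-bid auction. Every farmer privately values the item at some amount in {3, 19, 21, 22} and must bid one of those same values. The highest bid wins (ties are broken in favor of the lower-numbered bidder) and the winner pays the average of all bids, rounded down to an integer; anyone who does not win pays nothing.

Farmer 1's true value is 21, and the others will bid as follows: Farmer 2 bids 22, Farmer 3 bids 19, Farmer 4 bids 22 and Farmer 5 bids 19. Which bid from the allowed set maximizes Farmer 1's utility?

Bid 3: loses, pays 0, utility 0.
Bid 19: loses, pays 0, utility 0.
Bid 21: loses, pays 0, utility 0.
Bid 22: wins, pays 20, utility 21 - 20 = 1.
The best choice is 22 with utility 1.

22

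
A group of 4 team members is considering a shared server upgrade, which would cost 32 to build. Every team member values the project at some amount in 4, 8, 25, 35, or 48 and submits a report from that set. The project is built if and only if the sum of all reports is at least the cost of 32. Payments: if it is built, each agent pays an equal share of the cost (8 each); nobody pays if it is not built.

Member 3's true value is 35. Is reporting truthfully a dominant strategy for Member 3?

Check each profile of the others' reports and compare truth against every alternative report.
Others report (4, 4, 4): truth gives 27, best alternative gives 27.
Others report (4, 4, 8): truth gives 27, best alternative gives 27.
Others report (4, 4, 25): truth gives 27, best alternative gives 27.
Others report (4, 4, 35): truth gives 27, best alternative gives 27.
Others report (4, 4, 48): truth gives 27, best alternative gives 27.
Others report (4, 8, 4): truth gives 27, best alternative gives 27.
(Remaining 119 profiles checked similarly; truth is weakly best in each.)
In every case the truthful report is at least as good as any alternative, so it is a dominant strategy.

Yes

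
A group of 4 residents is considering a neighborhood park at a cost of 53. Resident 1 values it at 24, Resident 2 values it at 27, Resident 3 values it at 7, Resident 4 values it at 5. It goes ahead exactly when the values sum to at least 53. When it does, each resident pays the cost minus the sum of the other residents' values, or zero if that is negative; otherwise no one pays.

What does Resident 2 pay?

Total value 63 ≥ cost 53, so the project is built.
The other residents' values sum to 36.
Cost minus that sum is 53 - 36 = 17.

17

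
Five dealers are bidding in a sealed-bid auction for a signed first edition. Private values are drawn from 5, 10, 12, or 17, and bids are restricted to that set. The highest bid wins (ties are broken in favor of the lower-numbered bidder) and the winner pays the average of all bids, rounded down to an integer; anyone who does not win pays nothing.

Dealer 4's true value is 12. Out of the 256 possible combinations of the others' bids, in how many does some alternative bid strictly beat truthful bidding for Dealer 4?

Others bid (5, 5, 5, 17): truth gives 0; bid 17 gives 3 > 0. Violating.
Others bid (5, 5, 10, 17): truth gives 0; bid 17 gives 2 > 0. Violating.
Others bid (5, 5, 12, 5): truth gives 0; bid 17 gives 4 > 0. Violating.
Others bid (5, 5, 12, 10): truth gives 0; bid 17 gives 3 > 0. Violating.
Others bid (5, 5, 5, 5): truth gives 6; no alternative beats it.
Others bid (5, 5, 5, 10): truth gives 5; no alternative beats it.
(Checking all 256 profiles: 56 have a profitable deviation, 200 do not.)

56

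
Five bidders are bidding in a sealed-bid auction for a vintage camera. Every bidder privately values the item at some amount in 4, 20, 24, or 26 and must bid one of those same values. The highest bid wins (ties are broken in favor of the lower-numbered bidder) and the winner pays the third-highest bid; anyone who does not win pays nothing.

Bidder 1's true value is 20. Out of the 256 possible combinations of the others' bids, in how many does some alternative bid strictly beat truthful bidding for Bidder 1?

8

Others bid (4, 4, 4, 24): truth gives 0; bid 24 gives 16 > 0. Violating.
Others bid (4, 4, 4, 26): truth gives 0; bid 26 gives 16 > 0. Violating.
Others bid (4, 4, 24, 4): truth gives 0; bid 24 gives 16 > 0. Violating.
Others bid (4, 4, 26, 4): truth gives 0; bid 26 gives 16 > 0. Violating.
Others bid (4, 4, 4, 4): truth gives 16; no alternative beats it.
Others bid (4, 4, 4, 20): truth gives 16; no alternative beats it.
(Checking all 256 profiles: 8 have a profitable deviation, 248 do not.)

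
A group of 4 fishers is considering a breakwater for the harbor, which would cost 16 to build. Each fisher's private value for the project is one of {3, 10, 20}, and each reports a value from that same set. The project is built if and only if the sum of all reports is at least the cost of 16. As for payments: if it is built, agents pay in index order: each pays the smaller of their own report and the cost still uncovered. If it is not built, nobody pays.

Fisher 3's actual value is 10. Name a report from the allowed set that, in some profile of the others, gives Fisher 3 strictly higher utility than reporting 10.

Suppose Fisher 1 reports 3, Fisher 2 reports 3 and Fisher 4 reports 10.
Report 10: project built, pays 10, utility 10 - 10 = 0.
Report 3: project built, pays 3, utility 10 - 3 = 7.
So reporting 3 beats truth here (7 > 0).

3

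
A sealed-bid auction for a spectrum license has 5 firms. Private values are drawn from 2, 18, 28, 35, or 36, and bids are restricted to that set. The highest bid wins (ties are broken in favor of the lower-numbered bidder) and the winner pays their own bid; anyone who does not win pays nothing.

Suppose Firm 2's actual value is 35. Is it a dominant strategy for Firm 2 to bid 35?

Consider the case where Firm 1 bids 2, Firm 3 bids 2, Firm 4 bids 2 and Firm 5 bids 2.
Truthful bid 35: wins, pays 35, utility 35 - 35 = 0.
Bid 18 instead: wins, pays 18, utility 35 - 18 = 17.
Since 17 > 0, bidding 18 is strictly better here, so truthful bidding is not dominant.

No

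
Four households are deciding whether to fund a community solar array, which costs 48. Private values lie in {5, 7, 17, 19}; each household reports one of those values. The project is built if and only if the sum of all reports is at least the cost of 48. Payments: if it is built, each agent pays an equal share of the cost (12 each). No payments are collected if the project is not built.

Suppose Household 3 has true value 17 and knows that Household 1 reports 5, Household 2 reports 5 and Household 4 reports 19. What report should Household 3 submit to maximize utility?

Report 5: project not built, utility 0.
Report 7: project not built, utility 0.
Report 17: project not built, utility 0.
Report 19: project built, pays 12, utility 17 - 12 = 5.
The best choice is 19 with utility 5.

19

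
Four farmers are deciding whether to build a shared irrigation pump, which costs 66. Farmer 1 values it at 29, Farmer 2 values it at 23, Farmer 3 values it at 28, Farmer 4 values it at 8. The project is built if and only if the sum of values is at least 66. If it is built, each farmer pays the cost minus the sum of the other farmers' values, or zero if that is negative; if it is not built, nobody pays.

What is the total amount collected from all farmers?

14

Total value 88 ≥ cost 66, so it is built.
Farmer 1: others sum to 59; max(0, 66 - 59) = 7.
Farmer 2: others sum to 65; max(0, 66 - 65) = 1.
Farmer 3: others sum to 60; max(0, 66 - 60) = 6.
Farmer 4: others sum to 80; max(0, 66 - 80) = 0.
Total collected = 7 + 1 + 6 + 0 = 14.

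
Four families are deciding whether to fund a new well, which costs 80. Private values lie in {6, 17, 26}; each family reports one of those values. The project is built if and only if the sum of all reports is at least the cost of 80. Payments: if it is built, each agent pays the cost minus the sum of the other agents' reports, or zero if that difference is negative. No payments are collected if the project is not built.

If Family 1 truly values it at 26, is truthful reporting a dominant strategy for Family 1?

Check each profile of the others' reports and compare truth against every alternative report.
Others report (17, 17, 26): truth gives 6, best alternative gives 0.
Others report (17, 26, 17): truth gives 6, best alternative gives 0.
Others report (26, 17, 17): truth gives 6, best alternative gives 0.
Others report (6, 26, 26): truth gives 4, best alternative gives 0.
Others report (26, 6, 26): truth gives 4, best alternative gives 0.
Others report (26, 26, 6): truth gives 4, best alternative gives 0.
(Remaining 21 profiles checked similarly; truth is weakly best in each.)
In every case the truthful report is at least as good as any alternative, so it is a dominant strategy.

Yes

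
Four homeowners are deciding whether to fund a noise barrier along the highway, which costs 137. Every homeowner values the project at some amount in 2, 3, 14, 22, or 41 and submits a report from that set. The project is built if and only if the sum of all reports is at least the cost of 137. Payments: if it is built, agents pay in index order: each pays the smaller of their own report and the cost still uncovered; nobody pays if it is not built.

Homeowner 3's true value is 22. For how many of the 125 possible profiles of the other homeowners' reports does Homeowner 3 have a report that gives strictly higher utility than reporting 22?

Others report (41, 41, 41): truth gives 0; report 14 gives 8 > 0. Violating.
Others report (2, 2, 2): truth gives 0; no alternative beats it.
Others report (2, 2, 3): truth gives 0; no alternative beats it.
(Checking all 125 profiles: 1 has a profitable deviation, 124 do not.)

1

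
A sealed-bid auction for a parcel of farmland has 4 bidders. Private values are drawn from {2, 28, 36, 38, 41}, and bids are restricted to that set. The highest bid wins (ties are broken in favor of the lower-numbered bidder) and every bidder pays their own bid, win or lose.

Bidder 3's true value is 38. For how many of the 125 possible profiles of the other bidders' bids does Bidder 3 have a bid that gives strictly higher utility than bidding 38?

101

Others bid (2, 2, 2): truth gives 0; bid 28 gives 10 > 0. Violating.
Others bid (2, 2, 28): truth gives 0; bid 28 gives 10 > 0. Violating.
Others bid (2, 2, 36): truth gives 0; bid 36 gives 2 > 0. Violating.
Others bid (2, 2, 41): truth gives -38; bid 2 gives -2 > -38. Violating.
Others bid (2, 2, 38): truth gives 0; no alternative beats it.
Others bid (2, 28, 38): truth gives 0; no alternative beats it.
(Checking all 125 profiles: 101 have a profitable deviation, 24 do not.)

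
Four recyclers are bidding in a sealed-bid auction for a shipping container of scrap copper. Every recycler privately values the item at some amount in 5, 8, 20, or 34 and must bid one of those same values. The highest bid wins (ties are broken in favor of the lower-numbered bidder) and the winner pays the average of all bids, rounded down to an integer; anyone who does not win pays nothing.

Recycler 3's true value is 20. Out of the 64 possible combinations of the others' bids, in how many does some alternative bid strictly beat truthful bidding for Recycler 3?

14

Others bid (5, 5, 5): truth gives 12; bid 8 gives 15 > 12. Violating.
Others bid (5, 5, 8): truth gives 11; bid 8 gives 14 > 11. Violating.
Others bid (5, 5, 34): truth gives 0; bid 34 gives 1 > 0. Violating.
Others bid (5, 20, 5): truth gives 0; bid 34 gives 4 > 0. Violating.
Others bid (5, 5, 20): truth gives 8; no alternative beats it.
Others bid (5, 8, 5): truth gives 11; no alternative beats it.
(Checking all 64 profiles: 14 have a profitable deviation, 50 do not.)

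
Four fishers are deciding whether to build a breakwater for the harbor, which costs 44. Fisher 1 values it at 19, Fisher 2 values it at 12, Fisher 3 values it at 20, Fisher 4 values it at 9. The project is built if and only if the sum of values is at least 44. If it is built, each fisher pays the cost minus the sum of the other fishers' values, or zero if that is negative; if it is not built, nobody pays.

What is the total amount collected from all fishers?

7

Total value 60 ≥ cost 44, so it is built.
Fisher 1: others sum to 41; max(0, 44 - 41) = 3.
Fisher 2: others sum to 48; max(0, 44 - 48) = 0.
Fisher 3: others sum to 40; max(0, 44 - 40) = 4.
Fisher 4: others sum to 51; max(0, 44 - 51) = 0.
Total collected = 3 + 0 + 4 + 0 = 7.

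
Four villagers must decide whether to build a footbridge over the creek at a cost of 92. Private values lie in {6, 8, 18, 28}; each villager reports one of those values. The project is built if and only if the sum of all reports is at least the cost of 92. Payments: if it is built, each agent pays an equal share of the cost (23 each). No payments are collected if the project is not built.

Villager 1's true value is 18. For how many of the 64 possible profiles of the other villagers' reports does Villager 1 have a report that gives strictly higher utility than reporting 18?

Others report (18, 28, 28): truth gives -5; report 6 gives 0 > -5. Violating.
Others report (28, 18, 28): truth gives -5; report 6 gives 0 > -5. Violating.
Others report (28, 28, 18): truth gives -5; report 6 gives 0 > -5. Violating.
Others report (28, 28, 28): truth gives -5; report 6 gives 0 > -5. Violating.
Others report (6, 6, 6): truth gives 0; no alternative beats it.
Others report (6, 6, 8): truth gives 0; no alternative beats it.
(Checking all 64 profiles: 4 have a profitable deviation, 60 do not.)

4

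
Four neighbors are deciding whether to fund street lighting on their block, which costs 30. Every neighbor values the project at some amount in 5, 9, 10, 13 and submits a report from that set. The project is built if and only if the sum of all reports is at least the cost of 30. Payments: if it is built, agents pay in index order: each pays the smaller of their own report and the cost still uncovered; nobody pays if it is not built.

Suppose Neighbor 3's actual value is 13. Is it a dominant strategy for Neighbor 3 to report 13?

No

Consider the case where Neighbor 1 reports 5, Neighbor 2 reports 5 and Neighbor 4 reports 10.
Truthful report 13: project built, pays 13, utility 13 - 13 = 0.
Report 10 instead: project built, pays 10, utility 13 - 10 = 3.
Since 3 > 0, reporting 10 is strictly better here, so truthful reporting is not dominant.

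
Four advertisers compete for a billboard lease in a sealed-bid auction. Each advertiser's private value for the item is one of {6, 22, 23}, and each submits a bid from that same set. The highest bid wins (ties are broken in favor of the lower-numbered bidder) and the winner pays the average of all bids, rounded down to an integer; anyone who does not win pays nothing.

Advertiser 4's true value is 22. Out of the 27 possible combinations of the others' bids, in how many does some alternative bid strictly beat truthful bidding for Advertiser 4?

Others bid (6, 6, 22): truth gives 0; bid 23 gives 8 > 0. Violating.
Others bid (6, 22, 6): truth gives 0; bid 23 gives 8 > 0. Violating.
Others bid (6, 22, 22): truth gives 0; bid 23 gives 4 > 0. Violating.
Others bid (22, 6, 6): truth gives 0; bid 23 gives 8 > 0. Violating.
Others bid (6, 6, 6): truth gives 12; no alternative beats it.
Others bid (6, 6, 23): truth gives 0; no alternative beats it.
(Checking all 27 profiles: 6 have a profitable deviation, 21 do not.)

6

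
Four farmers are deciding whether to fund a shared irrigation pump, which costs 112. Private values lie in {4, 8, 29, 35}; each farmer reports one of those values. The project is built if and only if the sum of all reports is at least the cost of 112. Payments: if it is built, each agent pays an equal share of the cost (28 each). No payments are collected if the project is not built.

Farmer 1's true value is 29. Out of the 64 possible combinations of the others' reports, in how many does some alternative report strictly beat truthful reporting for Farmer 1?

3

Others report (8, 35, 35): truth gives 0; report 35 gives 1 > 0. Violating.
Others report (35, 8, 35): truth gives 0; report 35 gives 1 > 0. Violating.
Others report (35, 35, 8): truth gives 0; report 35 gives 1 > 0. Violating.
Others report (4, 4, 4): truth gives 0; no alternative beats it.
Others report (4, 4, 8): truth gives 0; no alternative beats it.
(Checking all 64 profiles: 3 have a profitable deviation, 61 do not.)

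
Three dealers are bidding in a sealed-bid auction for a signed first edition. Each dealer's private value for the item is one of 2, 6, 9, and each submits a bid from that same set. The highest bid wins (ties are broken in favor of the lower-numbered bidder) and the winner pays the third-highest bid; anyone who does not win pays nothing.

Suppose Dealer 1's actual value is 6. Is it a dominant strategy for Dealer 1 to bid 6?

Consider the case where Dealer 2 bids 2 and Dealer 3 bids 9.
Truthful bid 6: loses, pays 0, utility 0.
Bid 9 instead: wins, pays 2, utility 6 - 2 = 4.
Since 4 > 0, bidding 9 is strictly better here, so truthful bidding is not dominant.

No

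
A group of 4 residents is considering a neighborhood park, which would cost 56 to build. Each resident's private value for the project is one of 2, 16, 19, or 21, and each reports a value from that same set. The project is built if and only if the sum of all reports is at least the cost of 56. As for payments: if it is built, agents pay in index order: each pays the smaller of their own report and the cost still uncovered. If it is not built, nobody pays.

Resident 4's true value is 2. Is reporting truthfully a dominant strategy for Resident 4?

Check each profile of the others' reports and compare truth against every alternative report.
Others report (2, 19, 19): truth gives 0, best alternative gives -14.
Others report (19, 2, 19): truth gives 0, best alternative gives -14.
Others report (19, 19, 2): truth gives 0, best alternative gives -14.
Others report (2, 19, 21): truth gives 0, best alternative gives -12.
Others report (2, 21, 19): truth gives 0, best alternative gives -12.
Others report (19, 2, 21): truth gives 0, best alternative gives -12.
(Remaining 58 profiles checked similarly; truth is weakly best in each.)
In every case the truthful report is at least as good as any alternative, so it is a dominant strategy.

Yes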